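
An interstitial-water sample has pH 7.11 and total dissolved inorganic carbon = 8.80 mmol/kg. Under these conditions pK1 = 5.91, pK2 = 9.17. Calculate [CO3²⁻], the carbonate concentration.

[CO3²⁻] = 0.0715 mmol/kg

α₂ = 1 / (1 + [H⁺]/K2 + [H⁺]²/(K1K2)) = 1 / (1 + 10^+2.06 + 10^+0.86)
   = 1 / (1 + 114.82 + 7.2444) = 1/123.06 = 0.008126
[CO3²⁻] = α₂ × DIC = 0.008126 × 8.80 = 0.0715 mmol/kg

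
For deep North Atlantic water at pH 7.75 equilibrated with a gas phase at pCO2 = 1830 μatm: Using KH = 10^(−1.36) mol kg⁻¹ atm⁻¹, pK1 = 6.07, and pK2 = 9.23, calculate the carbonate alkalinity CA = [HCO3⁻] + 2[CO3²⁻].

[CO2*] = KH · pCO2 = 10^(−1.36) × 1830×10^-6 = 7.988×10^-5 mol/kg
α₀ = 1/(1 + K1/[H⁺] + K1K2/[H⁺]²) = 1/(1 + 10^+1.68 + 10^+0.20) = 0.01982
DIC = [CO2*]/α₀ = 7.988×10^-5 / 0.01982 = 4.030 mmol/kg
CA = (α₁ + 2α₂)·DIC = (0.9488 + 2×0.03142) × 4.030 = 4.08 mmol/kg

CA = 4.08 mmol/kg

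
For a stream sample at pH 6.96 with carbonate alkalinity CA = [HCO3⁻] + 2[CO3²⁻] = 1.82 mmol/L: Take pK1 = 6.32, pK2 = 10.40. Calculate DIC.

CA = [HCO3⁻] + 2[CO3²⁻] = (α₁ + 2α₂)·DIC
At pH 6.96: [H⁺]/K1 = 10^-0.64 = 0.22909, K2/[H⁺] = 10^-3.44 = 0.00036308
α₁ = 1/(1 + 0.22909 + 0.00036308) = 1/1.2294 = 0.8134; α₂ = α₁·K2/[H⁺] = 0.0002953
α₁ + 2α₂ = 0.8140
DIC = CA / (α₁ + 2α₂) = 1.82 / 0.8140 = 2.24 mmol/L

DIC = 2.24 mmol/L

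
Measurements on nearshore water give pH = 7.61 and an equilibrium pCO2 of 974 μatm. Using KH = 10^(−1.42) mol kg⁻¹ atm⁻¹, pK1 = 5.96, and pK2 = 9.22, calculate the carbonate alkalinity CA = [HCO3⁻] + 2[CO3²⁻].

[CO2*] = KH · pCO2 = 10^(−1.42) × 974×10^-6 = 3.703×10^-5 mol/kg
α₀ = 1/(1 + K1/[H⁺] + K1K2/[H⁺]²) = 1/(1 + 10^+1.65 + 10^+0.04) = 0.02138
DIC = [CO2*]/α₀ = 3.703×10^-5 / 0.02138 = 1.732 mmol/kg
CA = (α₁ + 2α₂)·DIC = (0.9552 + 2×0.02345) × 1.732 = 1.74 mmol/kg

CA = 1.74 mmol/kg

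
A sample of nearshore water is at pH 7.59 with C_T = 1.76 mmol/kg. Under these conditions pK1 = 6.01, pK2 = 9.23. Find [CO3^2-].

α₂ = 1 / (1 + [H⁺]/K2 + [H⁺]²/(K1K2)) = 1 / (1 + 10^+1.64 + 10^+0.06)
   = 1 / (1 + 43.652 + 1.1482) = 1/45.800 = 0.02183
[CO3²⁻] = α₂ × DIC = 0.02183 × 1.76 = 0.0384 mmol/kg

[CO3²⁻] = 0.0384 mmol/kg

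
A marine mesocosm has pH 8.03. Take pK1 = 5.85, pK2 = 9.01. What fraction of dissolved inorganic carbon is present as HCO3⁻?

α₁ = 0.900

α₁ = 1 / (1 + [H⁺]/K1 + K2/[H⁺]) = 1 / (1 + 10^-2.18 + 10^-0.98)
   = 1 / (1 + 0.0066069 + 0.10471) = 1/1.1113 = 0.8998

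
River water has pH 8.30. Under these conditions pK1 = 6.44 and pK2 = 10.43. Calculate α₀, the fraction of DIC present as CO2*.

α₀ = 1 / (1 + K1/[H⁺] + K1K2/[H⁺]²) = 1 / (1 + 10^+1.86 + 10^-0.27)
   = 1 / (1 + 72.444 + 0.53703) = 1/73.981 = 0.01352

α₀ = 0.0135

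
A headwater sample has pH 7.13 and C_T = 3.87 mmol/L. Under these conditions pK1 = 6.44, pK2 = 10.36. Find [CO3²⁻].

α₂ = 1 / (1 + [H⁺]/K2 + [H⁺]²/(K1K2)) = 1 / (1 + 10^+3.23 + 10^+2.54)
   = 1 / (1 + 1698.2 + 346.74) = 1/2046.0 = 0.0004888
[CO3²⁻] = α₂ × DIC = 0.0004888 × 3.87 = 0.00189 mmol/L = 1.89 μmol/L

[CO3²⁻] = 1.89 μmol/L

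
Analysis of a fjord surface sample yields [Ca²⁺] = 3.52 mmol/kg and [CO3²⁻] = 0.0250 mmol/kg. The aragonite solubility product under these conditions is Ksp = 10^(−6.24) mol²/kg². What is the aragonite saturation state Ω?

Ω = 0.153

Ksp = 10^(−6.24) = 5.754×10^-7
Ω = [Ca²⁺][CO3²⁻]/Ksp = (3.52×10^-3)(0.0250×10^-3) / 5.754×10^-7 = 0.153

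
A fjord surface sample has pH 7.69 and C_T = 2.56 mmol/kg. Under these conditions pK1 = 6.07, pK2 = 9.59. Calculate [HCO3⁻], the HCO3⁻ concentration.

[HCO3⁻] = 2.47 mmol/kg

α₁ = 1 / (1 + [H⁺]/K1 + K2/[H⁺]) = 1 / (1 + 10^-1.62 + 10^-1.90)
   = 1 / (1 + 0.023988 + 0.012589) = 1/1.0366 = 0.9647
[HCO3⁻] = α₁ × DIC = 0.9647 × 2.56 = 2.47 mmol/kg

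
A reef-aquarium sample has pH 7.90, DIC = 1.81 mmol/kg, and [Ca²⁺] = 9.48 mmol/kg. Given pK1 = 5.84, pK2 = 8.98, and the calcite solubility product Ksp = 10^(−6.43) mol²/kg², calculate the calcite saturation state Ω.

α₂ = 1 / (1 + [H⁺]/K2 + [H⁺]²/(K1K2)) = 1 / (1 + 10^+1.08 + 10^-0.98)
   = 1 / (1 + 12.023 + 0.10471) = 1/13.127 = 0.07618
[CO3²⁻] = α₂ × DIC = 0.07618 × 1.81 = 0.1379 mmol/kg
Ksp = 10^(−6.43) = 3.715×10^-7
Ω = [Ca²⁺][CO3²⁻]/Ksp = (9.48×10^-3)(1.379×10^-4) / 3.715×10^-7 = 3.52

Ω = 3.52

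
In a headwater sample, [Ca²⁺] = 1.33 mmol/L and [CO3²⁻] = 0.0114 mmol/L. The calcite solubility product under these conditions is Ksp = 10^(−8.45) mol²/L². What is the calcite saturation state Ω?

Ksp = 10^(−8.45) = 3.548×10^-9
Ω = [Ca²⁺][CO3²⁻]/Ksp = (1.33×10^-3)(0.0114×10^-3) / 3.548×10^-9 = 4.27

Ω = 4.27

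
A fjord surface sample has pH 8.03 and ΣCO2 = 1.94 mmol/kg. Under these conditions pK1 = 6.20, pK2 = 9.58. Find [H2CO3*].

[CO2*] = 0.0275 mmol/kg

α₀ = 1 / (1 + K1/[H⁺] + K1K2/[H⁺]²) = 1 / (1 + 10^+1.83 + 10^+0.28)
   = 1 / (1 + 67.608 + 1.9055) = 1/70.514 = 0.01418
[CO2*] = α₀ × DIC = 0.01418 × 1.94 = 0.0275 mmol/kg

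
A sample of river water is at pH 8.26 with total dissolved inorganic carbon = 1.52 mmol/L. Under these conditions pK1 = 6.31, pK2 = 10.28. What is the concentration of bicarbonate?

α₁ = 1 / (1 + [H⁺]/K1 + K2/[H⁺]) = 1 / (1 + 10^-1.95 + 10^-2.02)
   = 1 / (1 + 0.011220 + 0.0095499) = 1/1.0208 = 0.9797
[HCO3⁻] = α₁ × DIC = 0.9797 × 1.52 = 1.49 mmol/L

[HCO3⁻] = 1.49 mmol/L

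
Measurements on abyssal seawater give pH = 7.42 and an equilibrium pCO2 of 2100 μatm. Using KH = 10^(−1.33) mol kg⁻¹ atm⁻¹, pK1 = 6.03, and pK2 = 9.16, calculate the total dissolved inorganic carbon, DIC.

DIC = 2.55 mmol/kg

[CO2*] = KH · pCO2 = 10^(−1.33) × 2100×10^-6 = 9.822×10^-5 mol/kg
α₀ = 1/(1 + K1/[H⁺] + K1K2/[H⁺]²) = 1/(1 + 10^+1.39 + 10^-0.35) = 0.03847
DIC = [CO2*]/α₀ = 9.822×10^-5 / 0.03847 = 2.55 mmol/kg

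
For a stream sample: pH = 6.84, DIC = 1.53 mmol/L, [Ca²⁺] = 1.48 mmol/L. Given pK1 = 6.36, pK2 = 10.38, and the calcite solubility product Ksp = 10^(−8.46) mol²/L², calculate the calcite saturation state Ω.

α₂ = 1 / (1 + [H⁺]/K2 + [H⁺]²/(K1K2)) = 1 / (1 + 10^+3.54 + 10^+3.06)
   = 1 / (1 + 3467.4 + 1148.2) = 1/4616.5 = 0.0002166
[CO3²⁻] = α₂ × DIC = 0.0002166 × 1.53 = 0.0003314 mmol/L = 0.3314 μmol/L
Ksp = 10^(−8.46) = 3.467×10^-9
Ω = [Ca²⁺][CO3²⁻]/Ksp = (1.48×10^-3)(3.314×10^-7) / 3.467×10^-9 = 0.141

Ω = 0.141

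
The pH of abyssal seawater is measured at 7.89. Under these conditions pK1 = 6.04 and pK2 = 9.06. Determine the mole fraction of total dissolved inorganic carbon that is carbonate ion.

α₂ = 0.0625

α₂ = 1 / (1 + [H⁺]/K2 + [H⁺]²/(K1K2)) = 1 / (1 + 10^+1.17 + 10^-0.68)
   = 1 / (1 + 14.791 + 0.20893) = 1/16.000 = 0.06250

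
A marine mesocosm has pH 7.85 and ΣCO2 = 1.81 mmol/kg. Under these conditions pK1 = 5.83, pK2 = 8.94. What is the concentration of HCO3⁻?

α₁ = 1 / (1 + [H⁺]/K1 + K2/[H⁺]) = 1 / (1 + 10^-2.02 + 10^-1.09)
   = 1 / (1 + 0.0095499 + 0.081283) = 1/1.0908 = 0.9167
[HCO3⁻] = α₁ × DIC = 0.9167 × 1.81 = 1.66 mmol/kg

[HCO3⁻] = 1.66 mmol/kg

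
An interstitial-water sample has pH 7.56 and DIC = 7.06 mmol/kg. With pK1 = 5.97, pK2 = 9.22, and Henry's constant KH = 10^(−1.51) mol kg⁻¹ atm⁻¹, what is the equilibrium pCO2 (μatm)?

α₀ = 1 / (1 + K1/[H⁺] + K1K2/[H⁺]²) = 1 / (1 + 10^+1.59 + 10^-0.07)
   = 1 / (1 + 38.905 + 0.85114) = 1/40.756 = 0.02454
[CO2*] = α₀ × DIC = 0.02454 × 7.06 = 0.1732 mmol/kg
pCO2 = [CO2*]/KH = 1.732×10^-4 / 3.090×10^-2 = 5610 μatm

pCO2 = 5610 μatm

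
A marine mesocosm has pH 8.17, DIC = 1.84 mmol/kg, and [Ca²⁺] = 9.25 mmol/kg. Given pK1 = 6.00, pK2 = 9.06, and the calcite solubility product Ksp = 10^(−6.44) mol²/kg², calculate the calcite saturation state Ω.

Ω = 5.32

α₂ = 1 / (1 + [H⁺]/K2 + [H⁺]²/(K1K2)) = 1 / (1 + 10^+0.89 + 10^-1.28)
   = 1 / (1 + 7.7625 + 0.052481) = 1/8.8150 = 0.1134
[CO3²⁻] = α₂ × DIC = 0.1134 × 1.84 = 0.2087 mmol/kg
Ksp = 10^(−6.44) = 3.631×10^-7
Ω = [Ca²⁺][CO3²⁻]/Ksp = (9.25×10^-3)(2.087×10^-4) / 3.631×10^-7 = 5.32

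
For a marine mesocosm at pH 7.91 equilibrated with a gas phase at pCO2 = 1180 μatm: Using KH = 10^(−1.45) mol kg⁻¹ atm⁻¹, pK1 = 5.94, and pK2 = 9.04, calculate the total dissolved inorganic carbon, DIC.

[CO2*] = KH · pCO2 = 10^(−1.45) × 1180×10^-6 = 4.187×10^-5 mol/kg
α₀ = 1/(1 + K1/[H⁺] + K1K2/[H⁺]²) = 1/(1 + 10^+1.97 + 10^+0.84) = 0.009877
DIC = [CO2*]/α₀ = 4.187×10^-5 / 0.009877 = 4.24 mmol/kg

DIC = 4.24 mmol/kg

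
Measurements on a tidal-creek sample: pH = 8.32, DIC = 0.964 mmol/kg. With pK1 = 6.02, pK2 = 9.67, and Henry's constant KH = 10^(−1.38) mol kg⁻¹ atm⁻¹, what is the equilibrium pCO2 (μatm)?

α₀ = 1 / (1 + K1/[H⁺] + K1K2/[H⁺]²) = 1 / (1 + 10^+2.30 + 10^+0.95)
   = 1 / (1 + 199.53 + 8.9125) = 1/209.44 = 0.004775
[CO2*] = α₀ × DIC = 0.004775 × 0.964 = 0.004603 mmol/kg = 4.603 μmol/kg
pCO2 = [CO2*]/KH = 4.603×10^-6 / 4.169×10^-2 = 110 μatm

pCO2 = 110 μatm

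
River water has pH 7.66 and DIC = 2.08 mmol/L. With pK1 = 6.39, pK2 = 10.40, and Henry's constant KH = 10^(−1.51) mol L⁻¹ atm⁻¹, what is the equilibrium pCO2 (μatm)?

α₀ = 1 / (1 + K1/[H⁺] + K1K2/[H⁺]²) = 1 / (1 + 10^+1.27 + 10^-1.47)
   = 1 / (1 + 18.621 + 0.033884) = 1/19.655 = 0.05088
[CO2*] = α₀ × DIC = 0.05088 × 2.08 = 0.1058 mmol/L
pCO2 = [CO2*]/KH = 1.058×10^-4 / 3.090×10^-2 = 3420 μatm

pCO2 = 3420 μatm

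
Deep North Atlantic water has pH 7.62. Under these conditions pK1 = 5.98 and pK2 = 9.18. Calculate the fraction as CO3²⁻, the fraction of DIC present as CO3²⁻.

α₂ = 1 / (1 + [H⁺]/K2 + [H⁺]²/(K1K2)) = 1 / (1 + 10^+1.56 + 10^-0.08)
   = 1 / (1 + 36.308 + 0.83176) = 1/38.140 = 0.02622

α₂ = 0.0262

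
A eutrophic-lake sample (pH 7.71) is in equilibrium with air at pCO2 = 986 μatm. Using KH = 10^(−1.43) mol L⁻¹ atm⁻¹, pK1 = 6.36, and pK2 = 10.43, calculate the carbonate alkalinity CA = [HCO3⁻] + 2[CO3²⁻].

CA = 0.823 mmol/L

[CO2*] = KH · pCO2 = 10^(−1.43) × 986×10^-6 = 3.663×10^-5 mol/L
α₀ = 1/(1 + K1/[H⁺] + K1K2/[H⁺]²) = 1/(1 + 10^+1.35 + 10^-1.37) = 0.04268
DIC = [CO2*]/α₀ = 3.663×10^-5 / 0.04268 = 0.8583 mmol/L
CA = (α₁ + 2α₂)·DIC = (0.9555 + 2×0.001821) × 0.8583 = 0.823 mmol/L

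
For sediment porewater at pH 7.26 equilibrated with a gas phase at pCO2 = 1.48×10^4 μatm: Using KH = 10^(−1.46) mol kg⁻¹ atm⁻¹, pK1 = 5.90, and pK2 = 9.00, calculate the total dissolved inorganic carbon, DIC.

DIC = 12.5 mmol/kg

[CO2*] = KH · pCO2 = 10^(−1.46) × 1.48×10^4×10^-6 = 5.132×10^-4 mol/kg
α₀ = 1/(1 + K1/[H⁺] + K1K2/[H⁺]²) = 1/(1 + 10^+1.36 + 10^-0.38) = 0.04111
DIC = [CO2*]/α₀ = 5.132×10^-4 / 0.04111 = 12.5 mmol/kg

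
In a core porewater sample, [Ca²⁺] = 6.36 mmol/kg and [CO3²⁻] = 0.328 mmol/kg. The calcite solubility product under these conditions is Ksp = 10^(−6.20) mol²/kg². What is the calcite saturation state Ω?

Ω = 3.31

Ksp = 10^(−6.20) = 6.310×10^-7
Ω = [Ca²⁺][CO3²⁻]/Ksp = (6.36×10^-3)(0.328×10^-3) / 6.310×10^-7 = 3.31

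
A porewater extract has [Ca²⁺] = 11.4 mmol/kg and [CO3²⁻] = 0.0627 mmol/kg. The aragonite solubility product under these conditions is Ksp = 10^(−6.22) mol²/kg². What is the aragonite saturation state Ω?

Ksp = 10^(−6.22) = 6.026×10^-7
Ω = [Ca²⁺][CO3²⁻]/Ksp = (11.4×10^-3)(0.0627×10^-3) / 6.026×10^-7 = 1.19

Ω = 1.19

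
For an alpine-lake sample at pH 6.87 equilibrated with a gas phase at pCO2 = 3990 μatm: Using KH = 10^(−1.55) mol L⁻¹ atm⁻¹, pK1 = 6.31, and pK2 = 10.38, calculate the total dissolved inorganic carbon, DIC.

DIC = 0.521 mmol/L

[CO2*] = KH · pCO2 = 10^(−1.55) × 3990×10^-6 = 1.125×10^-4 mol/L
α₀ = 1/(1 + K1/[H⁺] + K1K2/[H⁺]²) = 1/(1 + 10^+0.56 + 10^-2.95) = 0.2159
DIC = [CO2*]/α₀ = 1.125×10^-4 / 0.2159 = 0.521 mmol/L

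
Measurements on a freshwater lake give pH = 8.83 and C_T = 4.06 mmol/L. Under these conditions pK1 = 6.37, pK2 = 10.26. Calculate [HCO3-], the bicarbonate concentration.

[HCO3⁻] = 3.90 mmol/L

α₁ = 1 / (1 + [H⁺]/K1 + K2/[H⁺]) = 1 / (1 + 10^-2.46 + 10^-1.43)
   = 1 / (1 + 0.0034674 + 0.037154) = 1/1.0406 = 0.9610
[HCO3⁻] = α₁ × DIC = 0.9610 × 4.06 = 3.90 mmol/L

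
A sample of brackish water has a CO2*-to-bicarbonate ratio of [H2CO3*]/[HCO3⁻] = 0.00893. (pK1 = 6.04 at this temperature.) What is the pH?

From K1 = [H⁺][HCO3⁻]/[H2CO3*]:  pH = pK1 − log₁₀([H2CO3*]/[HCO3⁻])
log₁₀(0.00893) = -2.049
pH = 6.04 − (-2.049) = 8.09

pH = 8.09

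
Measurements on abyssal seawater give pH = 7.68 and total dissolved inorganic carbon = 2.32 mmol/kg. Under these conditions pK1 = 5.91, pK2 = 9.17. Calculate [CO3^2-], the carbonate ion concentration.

α₂ = 1 / (1 + [H⁺]/K2 + [H⁺]²/(K1K2)) = 1 / (1 + 10^+1.49 + 10^-0.28)
   = 1 / (1 + 30.903 + 0.52481) = 1/32.428 = 0.03084
[CO3²⁻] = α₂ × DIC = 0.03084 × 2.32 = 0.0715 mmol/kg

[CO3²⁻] = 0.0715 mmol/kg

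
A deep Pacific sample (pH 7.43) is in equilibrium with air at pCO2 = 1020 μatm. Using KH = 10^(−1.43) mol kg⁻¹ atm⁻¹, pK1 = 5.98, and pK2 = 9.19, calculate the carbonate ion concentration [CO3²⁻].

[CO2*] = KH · pCO2 = 10^(−1.43) × 1020×10^-6 = 3.790×10^-5 mol/kg
α₀ = 1/(1 + K1/[H⁺] + K1K2/[H⁺]²) = 1/(1 + 10^+1.45 + 10^-0.31) = 0.03370
DIC = [CO2*]/α₀ = 3.790×10^-5 / 0.03370 = 1.125 mmol/kg
[CO3²⁻] = α₂·DIC; α₂ = 0.01651, so [CO3²⁻] = 0.01651 × 1.125 = 0.0186 mmol/kg = 18.6 μmol/kg

[CO3²⁻] = 18.6 μmol/kg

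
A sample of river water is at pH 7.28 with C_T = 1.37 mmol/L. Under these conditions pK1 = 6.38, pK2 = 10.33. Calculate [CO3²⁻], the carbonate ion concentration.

α₂ = 1 / (1 + [H⁺]/K2 + [H⁺]²/(K1K2)) = 1 / (1 + 10^+3.05 + 10^+2.15)
   = 1 / (1 + 1122.0 + 141.25) = 1/1264.3 = 0.0007910
[CO3²⁻] = α₂ × DIC = 0.0007910 × 1.37 = 0.00108 mmol/L = 1.08 μmol/L

[CO3²⁻] = 1.08 μmol/L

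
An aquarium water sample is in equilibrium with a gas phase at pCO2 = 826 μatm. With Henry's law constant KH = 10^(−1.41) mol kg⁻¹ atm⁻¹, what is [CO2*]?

[CO2*] = 32.1 μmol/kg

KH = 10^(−1.41) = 3.890×10^-2 mol kg⁻¹ atm⁻¹
[CO2*] = KH · pCO2 = 3.890×10^-2 × 826×10^-6 atm = 3.21×10^-5 mol/kg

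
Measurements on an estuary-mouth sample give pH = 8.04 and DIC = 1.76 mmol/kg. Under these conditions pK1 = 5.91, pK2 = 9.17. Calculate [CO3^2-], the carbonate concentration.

[CO3²⁻] = 0.121 mmol/kg

α₂ = 1 / (1 + [H⁺]/K2 + [H⁺]²/(K1K2)) = 1 / (1 + 10^+1.13 + 10^-1.00)
   = 1 / (1 + 13.490 + 0.10000) = 1/14.590 = 0.06854
[CO3²⁻] = α₂ × DIC = 0.06854 × 1.76 = 0.121 mmol/kg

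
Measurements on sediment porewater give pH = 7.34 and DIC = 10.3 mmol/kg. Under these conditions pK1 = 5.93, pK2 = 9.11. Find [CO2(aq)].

α₀ = 1 / (1 + K1/[H⁺] + K1K2/[H⁺]²) = 1 / (1 + 10^+1.41 + 10^-0.36)
   = 1 / (1 + 25.704 + 0.43652) = 1/27.140 = 0.03685
[CO2*] = α₀ × DIC = 0.03685 × 10.3 = 0.380 mmol/kg

[CO2*] = 0.380 mmol/kg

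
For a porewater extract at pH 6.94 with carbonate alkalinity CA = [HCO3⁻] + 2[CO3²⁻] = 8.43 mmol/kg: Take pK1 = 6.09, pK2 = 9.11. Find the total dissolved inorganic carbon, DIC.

DIC = 9.55 mmol/kg

CA = [HCO3⁻] + 2[CO3²⁻] = (α₁ + 2α₂)·DIC
At pH 6.94: [H⁺]/K1 = 10^-0.85 = 0.14125, K2/[H⁺] = 10^-2.17 = 0.0067608
α₁ = 1/(1 + 0.14125 + 0.0067608) = 1/1.1480 = 0.8711; α₂ = α₁·K2/[H⁺] = 0.005889
α₁ + 2α₂ = 0.8828
DIC = CA / (α₁ + 2α₂) = 8.43 / 0.8828 = 9.55 mmol/kg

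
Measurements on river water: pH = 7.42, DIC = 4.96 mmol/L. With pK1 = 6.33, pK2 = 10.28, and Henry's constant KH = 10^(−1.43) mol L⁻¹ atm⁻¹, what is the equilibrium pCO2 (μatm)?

α₀ = 1 / (1 + K1/[H⁺] + K1K2/[H⁺]²) = 1 / (1 + 10^+1.09 + 10^-1.77)
   = 1 / (1 + 12.303 + 0.016982) = 1/13.320 = 0.07508
[CO2*] = α₀ × DIC = 0.07508 × 4.96 = 0.3724 mmol/L
pCO2 = [CO2*]/KH = 3.724×10^-4 / 3.715×10^-2 = 1.00×10^4 μatm

pCO2 = 1.00×10^4 μatm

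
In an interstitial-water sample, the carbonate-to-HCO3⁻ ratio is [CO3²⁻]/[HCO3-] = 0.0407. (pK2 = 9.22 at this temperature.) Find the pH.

From K2 = [H⁺][CO3²⁻]/[HCO3-]:  pH = pK2 + log₁₀([CO3²⁻]/[HCO3-])
log₁₀(0.0407) = -1.390
pH = 9.22 + (-1.390) = 7.83

pH = 7.83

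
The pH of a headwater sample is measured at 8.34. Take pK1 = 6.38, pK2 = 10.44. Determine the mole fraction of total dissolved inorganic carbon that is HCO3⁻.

α₁ = 0.981

α₁ = 1 / (1 + [H⁺]/K1 + K2/[H⁺]) = 1 / (1 + 10^-1.96 + 10^-2.10)
   = 1 / (1 + 0.010965 + 0.0079433) = 1/1.0189 = 0.9814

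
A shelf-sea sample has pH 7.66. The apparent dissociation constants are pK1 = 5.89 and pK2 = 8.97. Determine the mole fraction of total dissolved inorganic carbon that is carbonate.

α₂ = 0.0459

α₂ = 1 / (1 + [H⁺]/K2 + [H⁺]²/(K1K2)) = 1 / (1 + 10^+1.31 + 10^-0.46)
   = 1 / (1 + 20.417 + 0.34674) = 1/21.764 = 0.04595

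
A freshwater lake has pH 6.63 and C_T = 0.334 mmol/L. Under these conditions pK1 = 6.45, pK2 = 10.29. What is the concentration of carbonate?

[CO3²⁻] = 0.0440 μmol/L

α₂ = 1 / (1 + [H⁺]/K2 + [H⁺]²/(K1K2)) = 1 / (1 + 10^+3.66 + 10^+3.48)
   = 1 / (1 + 4570.9 + 3020.0) = 1/7591.8 = 0.0001317
[CO3²⁻] = α₂ × DIC = 0.0001317 × 0.334 = 4.40×10^-5 mmol/L = 0.0440 μmol/L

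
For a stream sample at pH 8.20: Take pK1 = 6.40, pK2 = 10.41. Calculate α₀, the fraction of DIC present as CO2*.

α₀ = 0.0155

α₀ = 1 / (1 + K1/[H⁺] + K1K2/[H⁺]²) = 1 / (1 + 10^+1.80 + 10^-0.41)
   = 1 / (1 + 63.096 + 0.38905) = 1/64.485 = 0.01551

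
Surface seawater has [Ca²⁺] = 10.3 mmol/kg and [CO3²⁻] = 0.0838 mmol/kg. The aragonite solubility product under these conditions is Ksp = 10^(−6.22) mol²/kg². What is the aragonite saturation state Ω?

Ksp = 10^(−6.22) = 6.026×10^-7
Ω = [Ca²⁺][CO3²⁻]/Ksp = (10.3×10^-3)(0.0838×10^-3) / 6.026×10^-7 = 1.43

Ω = 1.43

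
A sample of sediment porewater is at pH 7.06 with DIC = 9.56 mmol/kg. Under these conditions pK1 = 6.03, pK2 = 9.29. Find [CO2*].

[CO2*] = 0.812 mmol/kg

α₀ = 1 / (1 + K1/[H⁺] + K1K2/[H⁺]²) = 1 / (1 + 10^+1.03 + 10^-1.20)
   = 1 / (1 + 10.715 + 0.063096) = 1/11.778 = 0.08490
[CO2*] = α₀ × DIC = 0.08490 × 9.56 = 0.812 mmol/kg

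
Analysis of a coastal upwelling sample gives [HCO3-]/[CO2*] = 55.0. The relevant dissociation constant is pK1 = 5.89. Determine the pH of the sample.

From K1 = [H⁺][HCO3-]/[CO2*]:  pH = pK1 + log₁₀([HCO3-]/[CO2*])
log₁₀(55.0) = +1.740
pH = 5.89 + (+1.740) = 7.63

pH = 7.63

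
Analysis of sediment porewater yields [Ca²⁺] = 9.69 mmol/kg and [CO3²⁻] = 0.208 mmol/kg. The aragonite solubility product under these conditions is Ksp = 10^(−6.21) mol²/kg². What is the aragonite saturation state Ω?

Ksp = 10^(−6.21) = 6.166×10^-7
Ω = [Ca²⁺][CO3²⁻]/Ksp = (9.69×10^-3)(0.208×10^-3) / 6.166×10^-7 = 3.27

Ω = 3.27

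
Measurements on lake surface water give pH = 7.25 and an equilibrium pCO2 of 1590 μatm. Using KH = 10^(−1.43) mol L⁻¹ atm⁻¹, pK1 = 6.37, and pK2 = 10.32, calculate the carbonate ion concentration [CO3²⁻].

[CO2*] = KH · pCO2 = 10^(−1.43) × 1590×10^-6 = 5.907×10^-5 mol/L
α₀ = 1/(1 + K1/[H⁺] + K1K2/[H⁺]²) = 1/(1 + 10^+0.88 + 10^-2.19) = 0.1164
DIC = [CO2*]/α₀ = 5.907×10^-5 / 0.1164 = 0.5076 mmol/L
[CO3²⁻] = α₂·DIC; α₂ = 0.0007514, so [CO3²⁻] = 0.0007514 × 0.5076 = 0.000381 mmol/L = 0.381 μmol/L

[CO3²⁻] = 0.381 μmol/L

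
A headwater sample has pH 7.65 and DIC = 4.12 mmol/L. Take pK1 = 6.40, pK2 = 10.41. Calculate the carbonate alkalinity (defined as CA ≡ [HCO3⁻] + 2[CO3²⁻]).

CA = [HCO3⁻] + 2[CO3²⁻] = (α₁ + 2α₂)·DIC
At pH 7.65: [H⁺]/K1 = 10^-1.25 = 0.056234, K2/[H⁺] = 10^-2.76 = 0.0017378
α₁ = 1/(1 + 0.056234 + 0.0017378) = 1/1.0580 = 0.9452; α₂ = α₁·K2/[H⁺] = 0.001643
α₁ + 2α₂ = 0.9485
CA = 0.9485 × 4.12 = 3.91 mmol/L

CA = 3.91 mmol/L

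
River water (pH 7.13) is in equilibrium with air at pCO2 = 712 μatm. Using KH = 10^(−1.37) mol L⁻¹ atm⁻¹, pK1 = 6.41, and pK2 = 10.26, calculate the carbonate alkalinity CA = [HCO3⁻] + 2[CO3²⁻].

CA = 0.160 mmol/L

[CO2*] = KH · pCO2 = 10^(−1.37) × 712×10^-6 = 3.037×10^-5 mol/L
α₀ = 1/(1 + K1/[H⁺] + K1K2/[H⁺]²) = 1/(1 + 10^+0.72 + 10^-2.41) = 0.1599
DIC = [CO2*]/α₀ = 3.037×10^-5 / 0.1599 = 0.1899 mmol/L
CA = (α₁ + 2α₂)·DIC = (0.8394 + 2×0.0006223) × 0.1899 = 0.160 mmol/L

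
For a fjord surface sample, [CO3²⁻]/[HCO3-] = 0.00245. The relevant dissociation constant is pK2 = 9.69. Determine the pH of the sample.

pH = 7.08

From K2 = [H⁺][CO3²⁻]/[HCO3-]:  pH = pK2 + log₁₀([CO3²⁻]/[HCO3-])
log₁₀(0.00245) = -2.611
pH = 9.69 + (-2.611) = 7.08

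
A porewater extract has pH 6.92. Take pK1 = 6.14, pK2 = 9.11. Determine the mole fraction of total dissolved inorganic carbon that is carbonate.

α₂ = 1 / (1 + [H⁺]/K2 + [H⁺]²/(K1K2)) = 1 / (1 + 10^+2.19 + 10^+1.41)
   = 1 / (1 + 154.88 + 25.704) = 1/181.59 = 0.005507

α₂ = 0.00551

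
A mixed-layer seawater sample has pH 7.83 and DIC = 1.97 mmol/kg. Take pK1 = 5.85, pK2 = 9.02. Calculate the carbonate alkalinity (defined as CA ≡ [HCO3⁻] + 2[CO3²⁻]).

CA = 2.07 mmol/kg

CA = [HCO3⁻] + 2[CO3²⁻] = (α₁ + 2α₂)·DIC
At pH 7.83: [H⁺]/K1 = 10^-1.98 = 0.010471, K2/[H⁺] = 10^-1.19 = 0.064565
α₁ = 1/(1 + 0.010471 + 0.064565) = 1/1.0750 = 0.9302; α₂ = α₁·K2/[H⁺] = 0.06006
α₁ + 2α₂ = 1.0503
CA = 1.0503 × 1.97 = 2.07 mmol/kg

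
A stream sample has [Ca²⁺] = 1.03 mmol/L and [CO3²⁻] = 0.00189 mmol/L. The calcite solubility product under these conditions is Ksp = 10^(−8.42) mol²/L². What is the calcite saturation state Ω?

Ksp = 10^(−8.42) = 3.802×10^-9
Ω = [Ca²⁺][CO3²⁻]/Ksp = (1.03×10^-3)(0.00189×10^-3) / 3.802×10^-9 = 0.512

Ω = 0.512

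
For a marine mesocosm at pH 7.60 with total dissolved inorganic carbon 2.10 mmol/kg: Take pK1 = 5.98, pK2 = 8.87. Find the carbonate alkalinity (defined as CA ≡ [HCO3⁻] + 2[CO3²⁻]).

CA = [HCO3⁻] + 2[CO3²⁻] = (α₁ + 2α₂)·DIC
At pH 7.60: [H⁺]/K1 = 10^-1.62 = 0.023988, K2/[H⁺] = 10^-1.27 = 0.053703
α₁ = 1/(1 + 0.023988 + 0.053703) = 1/1.0777 = 0.9279; α₂ = α₁·K2/[H⁺] = 0.04983
α₁ + 2α₂ = 1.0276
CA = 1.0276 × 2.10 = 2.16 mmol/kg

CA = 2.16 mmol/kg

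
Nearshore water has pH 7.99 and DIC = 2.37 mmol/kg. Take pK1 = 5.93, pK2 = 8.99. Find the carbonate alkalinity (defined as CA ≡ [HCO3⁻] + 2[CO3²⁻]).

CA = 2.57 mmol/kg

CA = [HCO3⁻] + 2[CO3²⁻] = (α₁ + 2α₂)·DIC
At pH 7.99: [H⁺]/K1 = 10^-2.06 = 0.0087096, K2/[H⁺] = 10^-1.00 = 0.10000
α₁ = 1/(1 + 0.0087096 + 0.10000) = 1/1.1087 = 0.9019; α₂ = α₁·K2/[H⁺] = 0.09019
α₁ + 2α₂ = 1.0823
CA = 1.0823 × 2.37 = 2.57 mmol/kg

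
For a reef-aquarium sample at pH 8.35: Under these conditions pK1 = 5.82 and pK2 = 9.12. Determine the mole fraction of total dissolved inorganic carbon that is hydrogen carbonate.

α₁ = 1 / (1 + [H⁺]/K1 + K2/[H⁺]) = 1 / (1 + 10^-2.53 + 10^-0.77)
   = 1 / (1 + 0.0029512 + 0.16982) = 1/1.1728 = 0.8527

α₁ = 0.853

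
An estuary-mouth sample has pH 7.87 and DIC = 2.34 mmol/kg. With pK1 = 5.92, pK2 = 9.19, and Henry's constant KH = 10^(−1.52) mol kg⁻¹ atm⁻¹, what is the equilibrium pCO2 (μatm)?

α₀ = 1 / (1 + K1/[H⁺] + K1K2/[H⁺]²) = 1 / (1 + 10^+1.95 + 10^+0.63)
   = 1 / (1 + 89.125 + 4.2658) = 1/94.391 = 0.01059
[CO2*] = α₀ × DIC = 0.01059 × 2.34 = 0.02479 mmol/kg
pCO2 = [CO2*]/KH = 2.479×10^-5 / 3.020×10^-2 = 821 μatm

pCO2 = 821 μatm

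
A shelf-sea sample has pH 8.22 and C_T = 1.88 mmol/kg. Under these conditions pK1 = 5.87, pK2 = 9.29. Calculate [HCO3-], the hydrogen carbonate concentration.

[HCO3⁻] = 1.73 mmol/kg

α₁ = 1 / (1 + [H⁺]/K1 + K2/[H⁺]) = 1 / (1 + 10^-2.35 + 10^-1.07)
   = 1 / (1 + 0.0044668 + 0.085114) = 1/1.0896 = 0.9178
[HCO3⁻] = α₁ × DIC = 0.9178 × 1.88 = 1.73 mmol/kg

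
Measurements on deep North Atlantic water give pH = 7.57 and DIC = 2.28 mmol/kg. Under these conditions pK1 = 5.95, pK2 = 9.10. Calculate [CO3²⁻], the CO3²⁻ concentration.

[CO3²⁻] = 0.0639 mmol/kg

α₂ = 1 / (1 + [H⁺]/K2 + [H⁺]²/(K1K2)) = 1 / (1 + 10^+1.53 + 10^-0.09)
   = 1 / (1 + 33.884 + 0.81283) = 1/35.697 = 0.02801
[CO3²⁻] = α₂ × DIC = 0.02801 × 2.28 = 0.0639 mmol/kg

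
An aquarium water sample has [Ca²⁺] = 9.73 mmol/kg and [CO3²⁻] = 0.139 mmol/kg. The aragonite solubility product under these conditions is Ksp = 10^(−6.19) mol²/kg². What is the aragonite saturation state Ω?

Ksp = 10^(−6.19) = 6.457×10^-7
Ω = [Ca²⁺][CO3²⁻]/Ksp = (9.73×10^-3)(0.139×10^-3) / 6.457×10^-7 = 2.09

Ω = 2.09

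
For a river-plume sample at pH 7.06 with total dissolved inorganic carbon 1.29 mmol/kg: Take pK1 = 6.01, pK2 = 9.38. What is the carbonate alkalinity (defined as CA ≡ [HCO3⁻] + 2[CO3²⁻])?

CA = 1.19 mmol/kg

CA = [HCO3⁻] + 2[CO3²⁻] = (α₁ + 2α₂)·DIC
At pH 7.06: [H⁺]/K1 = 10^-1.05 = 0.089125, K2/[H⁺] = 10^-2.32 = 0.0047863
α₁ = 1/(1 + 0.089125 + 0.0047863) = 1/1.0939 = 0.9142; α₂ = α₁·K2/[H⁺] = 0.004375
α₁ + 2α₂ = 0.9229
CA = 0.9229 × 1.29 = 1.19 mmol/kg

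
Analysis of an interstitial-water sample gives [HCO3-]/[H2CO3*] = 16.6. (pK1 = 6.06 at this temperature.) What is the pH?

From K1 = [H⁺][HCO3-]/[H2CO3*]:  pH = pK1 + log₁₀([HCO3-]/[H2CO3*])
log₁₀(16.6) = +1.220
pH = 6.06 + (+1.220) = 7.28

pH = 7.28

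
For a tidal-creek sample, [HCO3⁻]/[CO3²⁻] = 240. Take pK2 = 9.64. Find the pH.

From K2 = [H⁺][CO3²⁻]/[HCO3⁻]:  pH = pK2 − log₁₀([HCO3⁻]/[CO3²⁻])
log₁₀(240) = +2.380
pH = 9.64 − (+2.380) = 7.26

pH = 7.26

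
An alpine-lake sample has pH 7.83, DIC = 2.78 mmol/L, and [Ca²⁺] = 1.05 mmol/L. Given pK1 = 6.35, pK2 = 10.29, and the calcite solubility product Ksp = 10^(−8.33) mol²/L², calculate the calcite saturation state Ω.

Ω = 2.09

α₂ = 1 / (1 + [H⁺]/K2 + [H⁺]²/(K1K2)) = 1 / (1 + 10^+2.46 + 10^+0.98)
   = 1 / (1 + 288.40 + 9.5499) = 1/298.95 = 0.003345
[CO3²⁻] = α₂ × DIC = 0.003345 × 2.78 = 0.009299 mmol/L = 9.299 μmol/L
Ksp = 10^(−8.33) = 4.677×10^-9
Ω = [Ca²⁺][CO3²⁻]/Ksp = (1.05×10^-3)(9.299×10^-6) / 4.677×10^-9 = 2.09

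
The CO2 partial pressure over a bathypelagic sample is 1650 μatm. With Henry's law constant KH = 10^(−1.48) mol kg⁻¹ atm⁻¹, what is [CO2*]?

[CO2*] = 54.6 μmol/kg

KH = 10^(−1.48) = 3.311×10^-2 mol kg⁻¹ atm⁻¹
[CO2*] = KH · pCO2 = 3.311×10^-2 × 1650×10^-6 atm = 5.46×10^-5 mol/kg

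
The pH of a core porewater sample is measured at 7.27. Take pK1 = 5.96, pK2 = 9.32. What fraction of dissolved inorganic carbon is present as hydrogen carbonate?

α₁ = 1 / (1 + [H⁺]/K1 + K2/[H⁺]) = 1 / (1 + 10^-1.31 + 10^-2.05)
   = 1 / (1 + 0.048978 + 0.0089125) = 1/1.0579 = 0.9453

α₁ = 0.945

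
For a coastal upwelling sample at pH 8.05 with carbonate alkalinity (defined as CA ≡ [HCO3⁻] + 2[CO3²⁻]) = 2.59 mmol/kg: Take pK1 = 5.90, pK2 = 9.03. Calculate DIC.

DIC = 2.38 mmol/kg

CA = [HCO3⁻] + 2[CO3²⁻] = (α₁ + 2α₂)·DIC
At pH 8.05: [H⁺]/K1 = 10^-2.15 = 0.0070795, K2/[H⁺] = 10^-0.98 = 0.10471
α₁ = 1/(1 + 0.0070795 + 0.10471) = 1/1.1118 = 0.8994; α₂ = α₁·K2/[H⁺] = 0.09418
α₁ + 2α₂ = 1.0878
DIC = CA / (α₁ + 2α₂) = 2.59 / 1.0878 = 2.38 mmol/kg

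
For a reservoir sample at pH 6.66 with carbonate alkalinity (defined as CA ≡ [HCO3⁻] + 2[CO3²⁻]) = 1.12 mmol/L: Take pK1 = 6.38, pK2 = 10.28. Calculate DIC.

CA = [HCO3⁻] + 2[CO3²⁻] = (α₁ + 2α₂)·DIC
At pH 6.66: [H⁺]/K1 = 10^-0.28 = 0.52481, K2/[H⁺] = 10^-3.62 = 0.00023988
α₁ = 1/(1 + 0.52481 + 0.00023988) = 1/1.5250 = 0.6557; α₂ = α₁·K2/[H⁺] = 0.0001573
α₁ + 2α₂ = 0.6560
DIC = CA / (α₁ + 2α₂) = 1.12 / 0.6560 = 1.71 mmol/L

DIC = 1.71 mmol/L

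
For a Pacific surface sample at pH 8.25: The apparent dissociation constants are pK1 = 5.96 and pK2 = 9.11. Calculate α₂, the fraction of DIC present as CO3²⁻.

α₂ = 1 / (1 + [H⁺]/K2 + [H⁺]²/(K1K2)) = 1 / (1 + 10^+0.86 + 10^-1.43)
   = 1 / (1 + 7.2444 + 0.037154) = 1/8.2815 = 0.1208

α₂ = 0.121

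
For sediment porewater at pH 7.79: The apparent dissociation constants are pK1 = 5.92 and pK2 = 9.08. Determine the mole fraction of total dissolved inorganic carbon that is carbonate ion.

α₂ = 1 / (1 + [H⁺]/K2 + [H⁺]²/(K1K2)) = 1 / (1 + 10^+1.29 + 10^-0.58)
   = 1 / (1 + 19.498 + 0.26303) = 1/20.761 = 0.04817

α₂ = 0.0482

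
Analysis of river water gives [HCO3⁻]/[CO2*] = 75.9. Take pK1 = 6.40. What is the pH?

From K1 = [H⁺][HCO3⁻]/[CO2*]:  pH = pK1 + log₁₀([HCO3⁻]/[CO2*])
log₁₀(75.9) = +1.880
pH = 6.40 + (+1.880) = 8.28

pH = 8.28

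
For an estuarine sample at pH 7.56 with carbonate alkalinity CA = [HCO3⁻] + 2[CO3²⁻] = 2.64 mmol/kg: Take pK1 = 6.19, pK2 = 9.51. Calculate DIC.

CA = [HCO3⁻] + 2[CO3²⁻] = (α₁ + 2α₂)·DIC
At pH 7.56: [H⁺]/K1 = 10^-1.37 = 0.042658, K2/[H⁺] = 10^-1.95 = 0.011220
α₁ = 1/(1 + 0.042658 + 0.011220) = 1/1.0539 = 0.9489; α₂ = α₁·K2/[H⁺] = 0.01065
α₁ + 2α₂ = 0.9702
DIC = CA / (α₁ + 2α₂) = 2.64 / 0.9702 = 2.72 mmol/kg

DIC = 2.72 mmol/kg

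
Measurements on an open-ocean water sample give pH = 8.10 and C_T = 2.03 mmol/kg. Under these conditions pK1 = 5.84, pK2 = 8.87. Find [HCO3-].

[HCO3⁻] = 1.73 mmol/kg

α₁ = 1 / (1 + [H⁺]/K1 + K2/[H⁺]) = 1 / (1 + 10^-2.26 + 10^-0.77)
   = 1 / (1 + 0.0054954 + 0.16982) = 1/1.1753 = 0.8508
[HCO3⁻] = α₁ × DIC = 0.8508 × 2.03 = 1.73 mmol/kg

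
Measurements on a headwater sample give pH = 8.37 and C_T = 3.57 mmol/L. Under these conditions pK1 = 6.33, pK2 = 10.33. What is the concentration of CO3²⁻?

α₂ = 1 / (1 + [H⁺]/K2 + [H⁺]²/(K1K2)) = 1 / (1 + 10^+1.96 + 10^-0.08)
   = 1 / (1 + 91.201 + 0.83176) = 1/93.033 = 0.01075
[CO3²⁻] = α₂ × DIC = 0.01075 × 3.57 = 0.0384 mmol/L

[CO3²⁻] = 0.0384 mmol/L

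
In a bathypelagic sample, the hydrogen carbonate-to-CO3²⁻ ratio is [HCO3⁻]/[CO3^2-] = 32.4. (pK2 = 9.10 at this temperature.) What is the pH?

From K2 = [H⁺][CO3^2-]/[HCO3⁻]:  pH = pK2 − log₁₀([HCO3⁻]/[CO3^2-])
log₁₀(32.4) = +1.511
pH = 9.10 − (+1.511) = 7.59

pH = 7.59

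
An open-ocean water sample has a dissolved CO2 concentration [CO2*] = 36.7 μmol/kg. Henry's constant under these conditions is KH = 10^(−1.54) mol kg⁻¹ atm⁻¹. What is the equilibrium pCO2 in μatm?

pCO2 = 1270 μatm

KH = 10^(−1.54) = 2.884×10^-2 mol kg⁻¹ atm⁻¹
pCO2 = [CO2*]/KH = 36.7×10^-6 / 2.884×10^-2 = 1.27×10^-3 atm = 1270 μatm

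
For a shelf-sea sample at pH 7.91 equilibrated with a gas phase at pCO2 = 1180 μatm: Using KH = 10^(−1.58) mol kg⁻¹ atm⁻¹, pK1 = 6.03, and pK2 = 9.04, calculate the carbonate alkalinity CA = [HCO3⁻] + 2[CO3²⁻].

[CO2*] = KH · pCO2 = 10^(−1.58) × 1180×10^-6 = 3.104×10^-5 mol/kg
α₀ = 1/(1 + K1/[H⁺] + K1K2/[H⁺]²) = 1/(1 + 10^+1.88 + 10^+0.75) = 0.01212
DIC = [CO2*]/α₀ = 3.104×10^-5 / 0.01212 = 2.560 mmol/kg
CA = (α₁ + 2α₂)·DIC = (0.9197 + 2×0.06818) × 2.560 = 2.70 mmol/kg

CA = 2.70 mmol/kg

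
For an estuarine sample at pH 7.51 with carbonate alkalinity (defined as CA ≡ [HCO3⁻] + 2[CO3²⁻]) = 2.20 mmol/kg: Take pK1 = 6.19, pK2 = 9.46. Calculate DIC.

CA = [HCO3⁻] + 2[CO3²⁻] = (α₁ + 2α₂)·DIC
At pH 7.51: [H⁺]/K1 = 10^-1.32 = 0.047863, K2/[H⁺] = 10^-1.95 = 0.011220
α₁ = 1/(1 + 0.047863 + 0.011220) = 1/1.0591 = 0.9442; α₂ = α₁·K2/[H⁺] = 0.01059
α₁ + 2α₂ = 0.9654
DIC = CA / (α₁ + 2α₂) = 2.20 / 0.9654 = 2.28 mmol/kg

DIC = 2.28 mmol/kg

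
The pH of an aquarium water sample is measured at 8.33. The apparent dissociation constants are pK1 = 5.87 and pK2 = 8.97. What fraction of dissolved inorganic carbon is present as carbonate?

α₂ = 0.186

α₂ = 1 / (1 + [H⁺]/K2 + [H⁺]²/(K1K2)) = 1 / (1 + 10^+0.64 + 10^-1.82)
   = 1 / (1 + 4.3652 + 0.015136) = 1/5.3803 = 0.1859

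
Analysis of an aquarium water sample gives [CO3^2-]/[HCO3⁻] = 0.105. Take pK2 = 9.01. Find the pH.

pH = 8.03

From K2 = [H⁺][CO3^2-]/[HCO3⁻]:  pH = pK2 + log₁₀([CO3^2-]/[HCO3⁻])
log₁₀(0.105) = -0.979
pH = 9.01 + (-0.979) = 8.03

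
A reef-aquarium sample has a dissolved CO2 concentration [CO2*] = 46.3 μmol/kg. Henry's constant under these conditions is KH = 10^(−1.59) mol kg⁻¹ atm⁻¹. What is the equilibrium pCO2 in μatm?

pCO2 = 1800 μatm

KH = 10^(−1.59) = 2.570×10^-2 mol kg⁻¹ atm⁻¹
pCO2 = [CO2*]/KH = 46.3×10^-6 / 2.570×10^-2 = 1.80×10^-3 atm = 1800 μatm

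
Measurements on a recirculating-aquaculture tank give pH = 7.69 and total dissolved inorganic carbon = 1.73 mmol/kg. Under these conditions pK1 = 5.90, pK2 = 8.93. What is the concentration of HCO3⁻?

α₁ = 1 / (1 + [H⁺]/K1 + K2/[H⁺]) = 1 / (1 + 10^-1.79 + 10^-1.24)
   = 1 / (1 + 0.016218 + 0.057544) = 1/1.0738 = 0.9313
[HCO3⁻] = α₁ × DIC = 0.9313 × 1.73 = 1.61 mmol/kg

[HCO3⁻] = 1.61 mmol/kg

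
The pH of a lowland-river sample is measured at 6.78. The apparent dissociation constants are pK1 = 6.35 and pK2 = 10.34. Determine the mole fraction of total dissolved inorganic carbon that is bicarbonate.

α₁ = 1 / (1 + [H⁺]/K1 + K2/[H⁺]) = 1 / (1 + 10^-0.43 + 10^-3.56)
   = 1 / (1 + 0.37154 + 0.00027542) = 1/1.3718 = 0.7290

α₁ = 0.729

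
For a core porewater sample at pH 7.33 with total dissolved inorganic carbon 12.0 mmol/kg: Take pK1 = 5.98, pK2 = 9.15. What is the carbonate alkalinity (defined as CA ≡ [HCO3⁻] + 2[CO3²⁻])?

CA = 11.7 mmol/kg

CA = [HCO3⁻] + 2[CO3²⁻] = (α₁ + 2α₂)·DIC
At pH 7.33: [H⁺]/K1 = 10^-1.35 = 0.044668, K2/[H⁺] = 10^-1.82 = 0.015136
α₁ = 1/(1 + 0.044668 + 0.015136) = 1/1.0598 = 0.9436; α₂ = α₁·K2/[H⁺] = 0.01428
α₁ + 2α₂ = 0.9721
CA = 0.9721 × 12.0 = 11.7 mmol/kg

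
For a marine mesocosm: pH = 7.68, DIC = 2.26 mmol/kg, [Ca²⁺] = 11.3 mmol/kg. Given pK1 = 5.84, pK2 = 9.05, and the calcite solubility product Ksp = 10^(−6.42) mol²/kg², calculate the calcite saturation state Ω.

Ω = 2.71

α₂ = 1 / (1 + [H⁺]/K2 + [H⁺]²/(K1K2)) = 1 / (1 + 10^+1.37 + 10^-0.47)
   = 1 / (1 + 23.442 + 0.33884) = 1/24.781 = 0.04035
[CO3²⁻] = α₂ × DIC = 0.04035 × 2.26 = 0.09120 mmol/kg
Ksp = 10^(−6.42) = 3.802×10^-7
Ω = [Ca²⁺][CO3²⁻]/Ksp = (11.3×10^-3)(9.120×10^-5) / 3.802×10^-7 = 2.71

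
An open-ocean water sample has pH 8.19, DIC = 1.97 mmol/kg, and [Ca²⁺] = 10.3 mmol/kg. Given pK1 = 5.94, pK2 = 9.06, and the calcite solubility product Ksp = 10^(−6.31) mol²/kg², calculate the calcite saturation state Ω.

Ω = 4.90

α₂ = 1 / (1 + [H⁺]/K2 + [H⁺]²/(K1K2)) = 1 / (1 + 10^+0.87 + 10^-1.38)
   = 1 / (1 + 7.4131 + 0.041687) = 1/8.4548 = 0.1183
[CO3²⁻] = α₂ × DIC = 0.1183 × 1.97 = 0.2330 mmol/kg
Ksp = 10^(−6.31) = 4.898×10^-7
Ω = [Ca²⁺][CO3²⁻]/Ksp = (10.3×10^-3)(2.330×10^-4) / 4.898×10^-7 = 4.90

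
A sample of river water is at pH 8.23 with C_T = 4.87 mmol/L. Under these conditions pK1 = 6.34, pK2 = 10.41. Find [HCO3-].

[HCO3⁻] = 4.78 mmol/L

α₁ = 1 / (1 + [H⁺]/K1 + K2/[H⁺]) = 1 / (1 + 10^-1.89 + 10^-2.18)
   = 1 / (1 + 0.012882 + 0.0066069) = 1/1.0195 = 0.9809
[HCO3⁻] = α₁ × DIC = 0.9809 × 4.87 = 4.78 mmol/L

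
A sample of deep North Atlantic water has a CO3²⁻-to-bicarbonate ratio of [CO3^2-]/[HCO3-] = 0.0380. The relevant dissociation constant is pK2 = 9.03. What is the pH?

pH = 7.61

From K2 = [H⁺][CO3^2-]/[HCO3-]:  pH = pK2 + log₁₀([CO3^2-]/[HCO3-])
log₁₀(0.0380) = -1.420
pH = 9.03 + (-1.420) = 7.61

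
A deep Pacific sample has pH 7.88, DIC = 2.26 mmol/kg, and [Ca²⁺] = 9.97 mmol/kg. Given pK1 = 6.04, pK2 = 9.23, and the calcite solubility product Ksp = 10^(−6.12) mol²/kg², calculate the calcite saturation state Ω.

α₂ = 1 / (1 + [H⁺]/K2 + [H⁺]²/(K1K2)) = 1 / (1 + 10^+1.35 + 10^-0.49)
   = 1 / (1 + 22.387 + 0.32359) = 1/23.711 = 0.04217
[CO3²⁻] = α₂ × DIC = 0.04217 × 2.26 = 0.09532 mmol/kg
Ksp = 10^(−6.12) = 7.586×10^-7
Ω = [Ca²⁺][CO3²⁻]/Ksp = (9.97×10^-3)(9.532×10^-5) / 7.586×10^-7 = 1.25

Ω = 1.25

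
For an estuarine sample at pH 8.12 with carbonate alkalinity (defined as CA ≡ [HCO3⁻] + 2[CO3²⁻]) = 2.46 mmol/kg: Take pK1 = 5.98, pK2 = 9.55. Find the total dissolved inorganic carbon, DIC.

DIC = 2.39 mmol/kg

CA = [HCO3⁻] + 2[CO3²⁻] = (α₁ + 2α₂)·DIC
At pH 8.12: [H⁺]/K1 = 10^-2.14 = 0.0072444, K2/[H⁺] = 10^-1.43 = 0.037154
α₁ = 1/(1 + 0.0072444 + 0.037154) = 1/1.0444 = 0.9575; α₂ = α₁·K2/[H⁺] = 0.03557
α₁ + 2α₂ = 1.0286
DIC = CA / (α₁ + 2α₂) = 2.46 / 1.0286 = 2.39 mmol/kg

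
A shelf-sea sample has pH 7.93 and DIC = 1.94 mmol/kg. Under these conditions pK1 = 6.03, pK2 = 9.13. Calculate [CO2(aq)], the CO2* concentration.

α₀ = 1 / (1 + K1/[H⁺] + K1K2/[H⁺]²) = 1 / (1 + 10^+1.90 + 10^+0.70)
   = 1 / (1 + 79.433 + 5.0119) = 1/85.445 = 0.01170
[CO2*] = α₀ × DIC = 0.01170 × 1.94 = 0.0227 mmol/kg

[CO2*] = 0.0227 mmol/kg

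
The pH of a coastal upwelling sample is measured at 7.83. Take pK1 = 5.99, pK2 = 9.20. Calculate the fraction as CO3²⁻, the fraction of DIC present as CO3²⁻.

α₂ = 1 / (1 + [H⁺]/K2 + [H⁺]²/(K1K2)) = 1 / (1 + 10^+1.37 + 10^-0.47)
   = 1 / (1 + 23.442 + 0.33884) = 1/24.781 = 0.04035

α₂ = 0.0404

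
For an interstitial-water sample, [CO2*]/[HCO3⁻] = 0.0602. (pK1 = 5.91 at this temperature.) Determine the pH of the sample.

pH = 7.13

From K1 = [H⁺][HCO3⁻]/[CO2*]:  pH = pK1 − log₁₀([CO2*]/[HCO3⁻])
log₁₀(0.0602) = -1.220
pH = 5.91 − (-1.220) = 7.13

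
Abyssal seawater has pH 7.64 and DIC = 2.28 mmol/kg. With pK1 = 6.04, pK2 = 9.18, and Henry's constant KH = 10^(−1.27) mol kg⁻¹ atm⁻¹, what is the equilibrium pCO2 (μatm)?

pCO2 = 1010 μatm

α₀ = 1 / (1 + K1/[H⁺] + K1K2/[H⁺]²) = 1 / (1 + 10^+1.60 + 10^+0.06)
   = 1 / (1 + 39.811 + 1.1482) = 1/41.959 = 0.02383
[CO2*] = α₀ × DIC = 0.02383 × 2.28 = 0.05434 mmol/kg
pCO2 = [CO2*]/KH = 5.434×10^-5 / 5.370×10^-2 = 1010 μatm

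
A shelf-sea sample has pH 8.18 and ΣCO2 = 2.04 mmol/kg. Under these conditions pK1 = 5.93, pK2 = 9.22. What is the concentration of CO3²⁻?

[CO3²⁻] = 0.170 mmol/kg

α₂ = 1 / (1 + [H⁺]/K2 + [H⁺]²/(K1K2)) = 1 / (1 + 10^+1.04 + 10^-1.21)
   = 1 / (1 + 10.965 + 0.061660) = 1/12.026 = 0.08315
[CO3²⁻] = α₂ × DIC = 0.08315 × 2.04 = 0.170 mmol/kg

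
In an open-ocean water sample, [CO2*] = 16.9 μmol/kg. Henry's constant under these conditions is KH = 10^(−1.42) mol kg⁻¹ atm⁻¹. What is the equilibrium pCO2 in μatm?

KH = 10^(−1.42) = 3.802×10^-2 mol kg⁻¹ atm⁻¹
pCO2 = [CO2*]/KH = 16.9×10^-6 / 3.802×10^-2 = 4.45×10^-4 atm = 445 μatm

pCO2 = 445 μatm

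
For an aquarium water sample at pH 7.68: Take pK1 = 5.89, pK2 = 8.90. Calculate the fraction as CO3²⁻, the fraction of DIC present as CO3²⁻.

α₂ = 0.0560

α₂ = 1 / (1 + [H⁺]/K2 + [H⁺]²/(K1K2)) = 1 / (1 + 10^+1.22 + 10^-0.57)
   = 1 / (1 + 16.596 + 0.26915) = 1/17.865 = 0.05598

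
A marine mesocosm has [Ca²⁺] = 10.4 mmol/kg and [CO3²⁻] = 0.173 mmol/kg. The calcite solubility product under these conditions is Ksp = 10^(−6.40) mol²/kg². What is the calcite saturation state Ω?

Ksp = 10^(−6.40) = 3.981×10^-7
Ω = [Ca²⁺][CO3²⁻]/Ksp = (10.4×10^-3)(0.173×10^-3) / 3.981×10^-7 = 4.52

Ω = 4.52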